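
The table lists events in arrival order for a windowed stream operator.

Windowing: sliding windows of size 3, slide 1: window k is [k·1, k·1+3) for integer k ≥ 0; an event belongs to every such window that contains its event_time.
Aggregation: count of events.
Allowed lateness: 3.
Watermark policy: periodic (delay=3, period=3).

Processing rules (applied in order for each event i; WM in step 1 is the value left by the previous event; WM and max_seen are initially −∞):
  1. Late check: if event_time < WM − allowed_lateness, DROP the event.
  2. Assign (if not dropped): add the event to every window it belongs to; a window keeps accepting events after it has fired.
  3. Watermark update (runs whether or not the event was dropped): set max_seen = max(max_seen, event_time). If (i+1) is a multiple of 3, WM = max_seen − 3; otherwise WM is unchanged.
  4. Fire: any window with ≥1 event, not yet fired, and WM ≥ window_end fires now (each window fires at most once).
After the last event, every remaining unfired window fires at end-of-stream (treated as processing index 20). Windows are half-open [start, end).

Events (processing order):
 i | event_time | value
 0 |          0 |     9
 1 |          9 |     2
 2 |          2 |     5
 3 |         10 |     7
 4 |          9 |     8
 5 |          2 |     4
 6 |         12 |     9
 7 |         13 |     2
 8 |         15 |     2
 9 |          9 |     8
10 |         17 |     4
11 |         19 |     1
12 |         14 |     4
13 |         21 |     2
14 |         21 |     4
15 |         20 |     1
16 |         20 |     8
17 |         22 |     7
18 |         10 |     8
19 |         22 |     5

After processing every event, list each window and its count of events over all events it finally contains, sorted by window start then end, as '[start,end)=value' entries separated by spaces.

i=0 t=0 v=9: → [0,3); WM=−∞
i=1 t=9 v=2: → [9,12),[8,11),[7,10); WM=−∞
i=2 t=2 v=5: → [2,5),[1,4),[0,3); WM=6; [0,3) fires=2 [1,4) fires=1 [2,5) fires=1
i=3 t=10 v=7: → [10,13),[9,12),[8,11); WM=6
i=4 t=9 v=8: → [9,12),[8,11),[7,10); WM=6
i=5 t=2 v=4: DROP (t<6-3); WM=7
i=6 t=12 v=9: → [12,15),[11,14),[10,13); WM=7
i=7 t=13 v=2: → [13,16),[12,15),[11,14); WM=7
i=8 t=15 v=2: → [15,18),[14,17),[13,16); WM=12; [7,10) fires=2 [8,11) fires=3 [9,12) fires=3
i=9 t=9 v=8: → [9,12),[8,11),[7,10); WM=12
i=10 t=17 v=4: → [17,20),[16,19),[15,18); WM=12
i=11 t=19 v=1: → [19,22),[18,21),[17,20); WM=16; [10,13) fires=2 [11,14) fires=2 [12,15) fires=2 [13,16) fires=2
i=12 t=14 v=4: → [14,17),[13,16),[12,15); WM=16
i=13 t=21 v=2: → [21,24),[20,23),[19,22); WM=16
i=14 t=21 v=4: → [21,24),[20,23),[19,22); WM=18; [14,17) fires=2 [15,18) fires=2
i=15 t=20 v=1: → [20,23),[19,22),[18,21); WM=18
i=16 t=20 v=8: → [20,23),[19,22),[18,21); WM=18
i=17 t=22 v=7: → [22,25),[21,24),[20,23); WM=19; [16,19) fires=1
i=18 t=10 v=8: DROP (t<19-3); WM=19
i=19 t=22 v=5: → [22,25),[21,24),[20,23); WM=19

[0,3)=2 [1,4)=1 [2,5)=1 [7,10)=3 [8,11)=4 [9,12)=4 [10,13)=2 [11,14)=2 [12,15)=3 [13,16)=3 [14,17)=2 [15,18)=2 [16,19)=1 [17,20)=2 [18,21)=3 [19,22)=5 [20,23)=6 [21,24)=4 [22,25)=2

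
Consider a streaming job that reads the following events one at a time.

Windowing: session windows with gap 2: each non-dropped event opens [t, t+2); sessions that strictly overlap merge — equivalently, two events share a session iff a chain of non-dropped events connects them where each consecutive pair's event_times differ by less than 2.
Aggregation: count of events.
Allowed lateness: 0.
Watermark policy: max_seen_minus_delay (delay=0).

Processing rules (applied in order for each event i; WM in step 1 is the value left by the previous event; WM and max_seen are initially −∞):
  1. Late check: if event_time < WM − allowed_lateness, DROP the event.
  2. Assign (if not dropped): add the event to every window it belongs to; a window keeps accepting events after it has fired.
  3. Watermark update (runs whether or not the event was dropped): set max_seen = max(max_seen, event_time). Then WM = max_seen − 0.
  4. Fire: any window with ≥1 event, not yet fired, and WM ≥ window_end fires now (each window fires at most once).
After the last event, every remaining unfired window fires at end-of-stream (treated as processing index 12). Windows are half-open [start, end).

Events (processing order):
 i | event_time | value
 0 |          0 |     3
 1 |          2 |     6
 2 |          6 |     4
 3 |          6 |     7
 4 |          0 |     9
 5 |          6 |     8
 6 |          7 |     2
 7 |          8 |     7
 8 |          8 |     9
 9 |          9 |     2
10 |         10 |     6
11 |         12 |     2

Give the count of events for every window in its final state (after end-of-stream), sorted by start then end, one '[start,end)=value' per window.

[0,2)=1 [2,4)=1 [6,12)=8 [12,14)=1

i=0 t=0 v=3: → [0,2); WM=0
i=1 t=2 v=6: → [2,4); WM=2
i=2 t=6 v=4: → [6,8); WM=6
i=3 t=6 v=7: → [6,8); WM=6
i=4 t=0 v=9: DROP (t<6-0); WM=6
i=5 t=6 v=8: → [6,8); WM=6
i=6 t=7 v=2: → [6,9); WM=7
i=7 t=8 v=7: → [6,10); WM=8
i=8 t=8 v=9: → [6,10); WM=8
i=9 t=9 v=2: → [6,11); WM=9
i=10 t=10 v=6: → [6,12); WM=10
i=11 t=12 v=2: → [12,14); WM=12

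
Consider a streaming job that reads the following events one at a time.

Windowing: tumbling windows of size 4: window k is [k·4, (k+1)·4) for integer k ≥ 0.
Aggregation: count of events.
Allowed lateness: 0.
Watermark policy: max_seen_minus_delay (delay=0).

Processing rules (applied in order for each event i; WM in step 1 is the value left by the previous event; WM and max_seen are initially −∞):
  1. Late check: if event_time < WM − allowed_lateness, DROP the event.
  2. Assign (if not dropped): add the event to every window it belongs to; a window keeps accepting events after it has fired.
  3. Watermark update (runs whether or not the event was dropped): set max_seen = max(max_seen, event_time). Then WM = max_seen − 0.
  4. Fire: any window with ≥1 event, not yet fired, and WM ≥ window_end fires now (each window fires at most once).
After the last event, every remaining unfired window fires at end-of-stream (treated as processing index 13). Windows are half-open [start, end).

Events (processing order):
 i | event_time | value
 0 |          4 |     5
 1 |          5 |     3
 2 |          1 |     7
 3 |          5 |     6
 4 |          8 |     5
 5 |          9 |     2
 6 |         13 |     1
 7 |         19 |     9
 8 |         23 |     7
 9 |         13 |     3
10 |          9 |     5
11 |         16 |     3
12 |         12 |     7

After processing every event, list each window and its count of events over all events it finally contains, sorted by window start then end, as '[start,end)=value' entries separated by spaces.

i=0 t=4 v=5: → [4,8); WM=4
i=1 t=5 v=3: → [4,8); WM=5
i=2 t=1 v=7: DROP (t<5-0); WM=5
i=3 t=5 v=6: → [4,8); WM=5
i=4 t=8 v=5: → [8,12); WM=8; [4,8) fires=3
i=5 t=9 v=2: → [8,12); WM=9
i=6 t=13 v=1: → [12,16); WM=13; [8,12) fires=2
i=7 t=19 v=9: → [16,20); WM=19; [12,16) fires=1
i=8 t=23 v=7: → [20,24); WM=23; [16,20) fires=1
i=9 t=13 v=3: DROP (t<23-0); WM=23
i=10 t=9 v=5: DROP (t<23-0); WM=23
i=11 t=16 v=3: DROP (t<23-0); WM=23
i=12 t=12 v=7: DROP (t<23-0); WM=23

[4,8)=3 [8,12)=2 [12,16)=1 [16,20)=1 [20,24)=1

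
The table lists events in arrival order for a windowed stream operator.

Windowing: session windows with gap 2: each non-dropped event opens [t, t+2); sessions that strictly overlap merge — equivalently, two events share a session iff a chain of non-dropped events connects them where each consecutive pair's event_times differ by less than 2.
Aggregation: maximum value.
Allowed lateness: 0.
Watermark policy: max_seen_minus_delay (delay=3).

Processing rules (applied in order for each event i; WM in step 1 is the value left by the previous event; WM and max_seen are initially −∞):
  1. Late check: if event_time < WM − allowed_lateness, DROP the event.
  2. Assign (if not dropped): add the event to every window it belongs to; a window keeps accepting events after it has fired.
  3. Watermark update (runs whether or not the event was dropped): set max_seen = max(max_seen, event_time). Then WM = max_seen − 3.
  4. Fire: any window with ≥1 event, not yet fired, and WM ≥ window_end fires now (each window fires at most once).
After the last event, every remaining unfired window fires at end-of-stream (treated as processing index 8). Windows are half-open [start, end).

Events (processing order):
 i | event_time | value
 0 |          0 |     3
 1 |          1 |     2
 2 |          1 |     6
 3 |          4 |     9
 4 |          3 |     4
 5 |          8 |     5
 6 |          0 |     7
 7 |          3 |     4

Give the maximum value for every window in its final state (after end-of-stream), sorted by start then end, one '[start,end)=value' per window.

[0,3)=6 [3,6)=9 [8,10)=5

i=0 t=0 v=3: → [0,2); WM=-3
i=1 t=1 v=2: → [0,3); WM=-2
i=2 t=1 v=6: → [0,3); WM=-2
i=3 t=4 v=9: → [4,6); WM=1
i=4 t=3 v=4: → [3,6); WM=1
i=5 t=8 v=5: → [8,10); WM=5
i=6 t=0 v=7: DROP (t<5-0); WM=5
i=7 t=3 v=4: DROP (t<5-0); WM=5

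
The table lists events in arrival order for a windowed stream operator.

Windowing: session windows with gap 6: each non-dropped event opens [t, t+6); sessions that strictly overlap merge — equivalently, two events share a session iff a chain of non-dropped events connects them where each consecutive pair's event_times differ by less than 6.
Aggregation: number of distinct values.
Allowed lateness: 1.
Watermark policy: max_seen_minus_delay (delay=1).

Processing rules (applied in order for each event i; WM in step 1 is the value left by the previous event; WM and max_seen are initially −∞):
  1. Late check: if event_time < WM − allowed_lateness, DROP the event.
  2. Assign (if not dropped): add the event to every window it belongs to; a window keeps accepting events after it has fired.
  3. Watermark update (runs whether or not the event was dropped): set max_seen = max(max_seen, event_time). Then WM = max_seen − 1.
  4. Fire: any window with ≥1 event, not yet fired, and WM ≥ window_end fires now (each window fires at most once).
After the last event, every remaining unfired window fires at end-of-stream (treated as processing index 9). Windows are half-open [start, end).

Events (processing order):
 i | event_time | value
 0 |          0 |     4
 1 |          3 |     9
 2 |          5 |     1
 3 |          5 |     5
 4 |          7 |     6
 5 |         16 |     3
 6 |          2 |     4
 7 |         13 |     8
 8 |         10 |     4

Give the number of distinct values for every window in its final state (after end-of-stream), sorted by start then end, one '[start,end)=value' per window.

[0,13)=5 [16,22)=1

i=0 t=0 v=4: → [0,6); WM=-1
i=1 t=3 v=9: → [0,9); WM=2
i=2 t=5 v=1: → [0,11); WM=4
i=3 t=5 v=5: → [0,11); WM=4
i=4 t=7 v=6: → [0,13); WM=6
i=5 t=16 v=3: → [16,22); WM=15
i=6 t=2 v=4: DROP (t<15-1); WM=15
i=7 t=13 v=8: DROP (t<15-1); WM=15
i=8 t=10 v=4: DROP (t<15-1); WM=15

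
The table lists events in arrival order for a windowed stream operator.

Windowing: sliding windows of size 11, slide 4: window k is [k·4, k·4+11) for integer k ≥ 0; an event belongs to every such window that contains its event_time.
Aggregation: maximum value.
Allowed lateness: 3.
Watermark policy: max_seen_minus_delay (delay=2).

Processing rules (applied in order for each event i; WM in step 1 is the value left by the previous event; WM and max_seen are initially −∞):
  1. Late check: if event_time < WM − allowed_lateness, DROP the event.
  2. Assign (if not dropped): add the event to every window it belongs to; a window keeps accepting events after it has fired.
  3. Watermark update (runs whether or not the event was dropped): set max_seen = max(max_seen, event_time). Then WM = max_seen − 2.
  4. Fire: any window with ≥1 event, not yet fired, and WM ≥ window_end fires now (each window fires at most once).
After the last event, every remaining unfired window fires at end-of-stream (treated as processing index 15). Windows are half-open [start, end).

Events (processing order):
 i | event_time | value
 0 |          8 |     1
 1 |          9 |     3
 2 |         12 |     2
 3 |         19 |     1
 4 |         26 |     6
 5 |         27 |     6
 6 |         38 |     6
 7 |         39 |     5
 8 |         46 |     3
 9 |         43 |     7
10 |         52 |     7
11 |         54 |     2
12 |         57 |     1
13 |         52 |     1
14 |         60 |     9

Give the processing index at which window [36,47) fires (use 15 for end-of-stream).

i=0 t=8 v=1: → [8,19),[4,15),[0,11); WM=6
i=1 t=9 v=3: → [8,19),[4,15),[0,11); WM=7
i=2 t=12 v=2: → [12,23),[8,19),[4,15); WM=10
i=3 t=19 v=1: → [16,27),[12,23); WM=17; [0,11) fires=3 [4,15) fires=3
i=4 t=26 v=6: → [24,35),[20,31),[16,27); WM=24; [8,19) fires=3 [12,23) fires=2
i=5 t=27 v=6: → [24,35),[20,31); WM=25
i=6 t=38 v=6: → [36,47),[32,43),[28,39); WM=36; [16,27) fires=6 [20,31) fires=6 [24,35) fires=6
i=7 t=39 v=5: → [36,47),[32,43); WM=37
i=8 t=46 v=3: → [44,55),[40,51),[36,47); WM=44; [28,39) fires=6 [32,43) fires=6
i=9 t=43 v=7: → [40,51),[36,47); WM=44
i=10 t=52 v=7: → [52,63),[48,59),[44,55); WM=50; [36,47) fires=7
i=11 t=54 v=2: → [52,63),[48,59),[44,55); WM=52; [40,51) fires=7
i=12 t=57 v=1: → [56,67),[52,63),[48,59); WM=55; [44,55) fires=7
i=13 t=52 v=1: → [52,63),[48,59),[44,55); WM=55
i=14 t=60 v=9: → [60,71),[56,67),[52,63); WM=58

10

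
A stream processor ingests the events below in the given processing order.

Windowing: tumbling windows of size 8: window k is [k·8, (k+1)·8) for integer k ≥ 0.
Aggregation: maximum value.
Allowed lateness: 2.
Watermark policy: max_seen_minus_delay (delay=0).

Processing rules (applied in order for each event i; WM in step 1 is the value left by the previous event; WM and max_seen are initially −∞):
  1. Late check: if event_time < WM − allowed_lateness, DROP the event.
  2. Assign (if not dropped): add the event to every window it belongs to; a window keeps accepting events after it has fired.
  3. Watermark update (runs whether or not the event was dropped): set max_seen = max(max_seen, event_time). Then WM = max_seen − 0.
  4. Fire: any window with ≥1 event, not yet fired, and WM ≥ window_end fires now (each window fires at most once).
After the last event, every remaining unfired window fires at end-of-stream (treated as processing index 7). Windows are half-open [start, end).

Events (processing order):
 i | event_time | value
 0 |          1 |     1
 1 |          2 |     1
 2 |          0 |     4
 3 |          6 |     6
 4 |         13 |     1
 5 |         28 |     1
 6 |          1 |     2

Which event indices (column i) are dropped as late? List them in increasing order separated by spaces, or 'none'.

6

i=0 t=1 v=1: → [0,8); WM=1
i=1 t=2 v=1: → [0,8); WM=2
i=2 t=0 v=4: → [0,8); WM=2
i=3 t=6 v=6: → [0,8); WM=6
i=4 t=13 v=1: → [8,16); WM=13; [0,8) fires=6
i=5 t=28 v=1: → [24,32); WM=28; [8,16) fires=1
i=6 t=1 v=2: DROP (t<28-2); WM=28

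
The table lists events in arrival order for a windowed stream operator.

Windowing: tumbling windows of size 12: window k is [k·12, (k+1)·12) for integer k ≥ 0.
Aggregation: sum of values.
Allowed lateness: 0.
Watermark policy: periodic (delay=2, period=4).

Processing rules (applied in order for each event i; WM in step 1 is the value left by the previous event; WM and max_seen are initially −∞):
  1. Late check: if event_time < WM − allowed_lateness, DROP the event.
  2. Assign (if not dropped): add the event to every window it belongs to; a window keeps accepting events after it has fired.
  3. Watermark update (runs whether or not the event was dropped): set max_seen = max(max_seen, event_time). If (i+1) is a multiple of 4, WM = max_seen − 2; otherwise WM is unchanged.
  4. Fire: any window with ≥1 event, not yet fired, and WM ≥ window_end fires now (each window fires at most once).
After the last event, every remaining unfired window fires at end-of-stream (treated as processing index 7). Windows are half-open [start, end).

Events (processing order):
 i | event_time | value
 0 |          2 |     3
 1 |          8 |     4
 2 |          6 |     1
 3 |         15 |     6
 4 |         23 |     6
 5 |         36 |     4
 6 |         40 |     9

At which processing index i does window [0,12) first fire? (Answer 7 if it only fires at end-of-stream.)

3

i=0 t=2 v=3: → [0,12); WM=−∞
i=1 t=8 v=4: → [0,12); WM=−∞
i=2 t=6 v=1: → [0,12); WM=−∞
i=3 t=15 v=6: → [12,24); WM=13; [0,12) fires=8
i=4 t=23 v=6: → [12,24); WM=13
i=5 t=36 v=4: → [36,48); WM=13
i=6 t=40 v=9: → [36,48); WM=13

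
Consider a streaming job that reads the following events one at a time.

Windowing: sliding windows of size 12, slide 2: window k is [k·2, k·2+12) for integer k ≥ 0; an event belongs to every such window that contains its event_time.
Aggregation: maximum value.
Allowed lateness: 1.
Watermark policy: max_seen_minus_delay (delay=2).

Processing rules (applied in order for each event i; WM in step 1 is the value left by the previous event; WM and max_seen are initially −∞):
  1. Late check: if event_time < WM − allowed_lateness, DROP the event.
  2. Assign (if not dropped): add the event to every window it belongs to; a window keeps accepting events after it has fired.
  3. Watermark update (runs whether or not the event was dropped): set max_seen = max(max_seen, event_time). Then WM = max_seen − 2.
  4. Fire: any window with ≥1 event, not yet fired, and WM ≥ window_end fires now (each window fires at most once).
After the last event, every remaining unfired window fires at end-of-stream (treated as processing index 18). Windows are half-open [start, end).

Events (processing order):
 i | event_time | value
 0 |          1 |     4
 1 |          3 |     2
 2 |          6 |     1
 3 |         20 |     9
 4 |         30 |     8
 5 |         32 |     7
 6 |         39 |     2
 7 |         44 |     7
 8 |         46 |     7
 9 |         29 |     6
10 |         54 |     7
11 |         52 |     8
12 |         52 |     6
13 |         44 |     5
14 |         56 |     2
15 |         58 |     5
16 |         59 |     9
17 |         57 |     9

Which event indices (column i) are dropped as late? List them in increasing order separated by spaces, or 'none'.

9 13

i=0 t=1 v=4: → [0,12); WM=-1
i=1 t=3 v=2: → [2,14),[0,12); WM=1
i=2 t=6 v=1: → [6,18),[4,16),[2,14),[0,12); WM=4
i=3 t=20 v=9: → [20,32),[18,30),[16,28),[14,26),[12,24),[10,22); WM=18; [0,12) fires=4 [2,14) fires=2 [4,16) fires=1 [6,18) fires=1
i=4 t=30 v=8: → [30,42),[28,40),[26,38),[24,36),[22,34),[20,32); WM=28; [10,22) fires=9 [12,24) fires=9 [14,26) fires=9 [16,28) fires=9
i=5 t=32 v=7: → [32,44),[30,42),[28,40),[26,38),[24,36),[22,34); WM=30; [18,30) fires=9
i=6 t=39 v=2: → [38,50),[36,48),[34,46),[32,44),[30,42),[28,40); WM=37; [20,32) fires=9 [22,34) fires=8 [24,36) fires=8
i=7 t=44 v=7: → [44,56),[42,54),[40,52),[38,50),[36,48),[34,46); WM=42; [26,38) fires=8 [28,40) fires=8 [30,42) fires=8
i=8 t=46 v=7: → [46,58),[44,56),[42,54),[40,52),[38,50),[36,48); WM=44; [32,44) fires=7
i=9 t=29 v=6: DROP (t<44-1); WM=44
i=10 t=54 v=7: → [54,66),[52,64),[50,62),[48,60),[46,58),[44,56); WM=52; [34,46) fires=7 [36,48) fires=7 [38,50) fires=7 [40,52) fires=7
i=11 t=52 v=8: → [52,64),[50,62),[48,60),[46,58),[44,56),[42,54); WM=52
i=12 t=52 v=6: → [52,64),[50,62),[48,60),[46,58),[44,56),[42,54); WM=52
i=13 t=44 v=5: DROP (t<52-1); WM=52
i=14 t=56 v=2: → [56,68),[54,66),[52,64),[50,62),[48,60),[46,58); WM=54; [42,54) fires=8
i=15 t=58 v=5: → [58,70),[56,68),[54,66),[52,64),[50,62),[48,60); WM=56; [44,56) fires=8
i=16 t=59 v=9: → [58,70),[56,68),[54,66),[52,64),[50,62),[48,60); WM=57
i=17 t=57 v=9: → [56,68),[54,66),[52,64),[50,62),[48,60),[46,58); WM=57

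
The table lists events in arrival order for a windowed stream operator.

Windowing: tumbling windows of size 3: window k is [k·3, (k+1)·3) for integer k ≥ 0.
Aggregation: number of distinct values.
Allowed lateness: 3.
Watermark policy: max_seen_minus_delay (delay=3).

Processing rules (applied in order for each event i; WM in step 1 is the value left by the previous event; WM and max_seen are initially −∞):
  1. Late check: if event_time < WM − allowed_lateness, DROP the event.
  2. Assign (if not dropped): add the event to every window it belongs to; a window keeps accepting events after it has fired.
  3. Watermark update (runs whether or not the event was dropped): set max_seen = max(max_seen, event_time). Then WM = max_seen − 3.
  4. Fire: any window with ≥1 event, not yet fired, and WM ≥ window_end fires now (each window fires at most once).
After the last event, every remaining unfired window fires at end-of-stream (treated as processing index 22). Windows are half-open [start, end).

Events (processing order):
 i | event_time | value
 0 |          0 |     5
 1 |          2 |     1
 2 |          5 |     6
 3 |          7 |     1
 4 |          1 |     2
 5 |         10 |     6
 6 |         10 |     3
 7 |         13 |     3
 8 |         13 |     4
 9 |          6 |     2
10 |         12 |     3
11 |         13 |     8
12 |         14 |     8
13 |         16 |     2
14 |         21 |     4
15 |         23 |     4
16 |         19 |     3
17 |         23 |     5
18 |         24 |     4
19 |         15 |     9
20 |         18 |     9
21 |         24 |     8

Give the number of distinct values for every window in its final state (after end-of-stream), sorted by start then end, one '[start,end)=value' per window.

[0,3)=3 [3,6)=1 [6,9)=1 [9,12)=2 [12,15)=3 [15,18)=1 [18,21)=2 [21,24)=2 [24,27)=2

i=0 t=0 v=5: → [0,3); WM=-3
i=1 t=2 v=1: → [0,3); WM=-1
i=2 t=5 v=6: → [3,6); WM=2
i=3 t=7 v=1: → [6,9); WM=4; [0,3) fires=2
i=4 t=1 v=2: → [0,3); WM=4
i=5 t=10 v=6: → [9,12); WM=7; [3,6) fires=1
i=6 t=10 v=3: → [9,12); WM=7
i=7 t=13 v=3: → [12,15); WM=10; [6,9) fires=1
i=8 t=13 v=4: → [12,15); WM=10
i=9 t=6 v=2: DROP (t<10-3); WM=10
i=10 t=12 v=3: → [12,15); WM=10
i=11 t=13 v=8: → [12,15); WM=10
i=12 t=14 v=8: → [12,15); WM=11
i=13 t=16 v=2: → [15,18); WM=13; [9,12) fires=2
i=14 t=21 v=4: → [21,24); WM=18; [12,15) fires=3 [15,18) fires=1
i=15 t=23 v=4: → [21,24); WM=20
i=16 t=19 v=3: → [18,21); WM=20
i=17 t=23 v=5: → [21,24); WM=20
i=18 t=24 v=4: → [24,27); WM=21; [18,21) fires=1
i=19 t=15 v=9: DROP (t<21-3); WM=21
i=20 t=18 v=9: → [18,21); WM=21
i=21 t=24 v=8: → [24,27); WM=21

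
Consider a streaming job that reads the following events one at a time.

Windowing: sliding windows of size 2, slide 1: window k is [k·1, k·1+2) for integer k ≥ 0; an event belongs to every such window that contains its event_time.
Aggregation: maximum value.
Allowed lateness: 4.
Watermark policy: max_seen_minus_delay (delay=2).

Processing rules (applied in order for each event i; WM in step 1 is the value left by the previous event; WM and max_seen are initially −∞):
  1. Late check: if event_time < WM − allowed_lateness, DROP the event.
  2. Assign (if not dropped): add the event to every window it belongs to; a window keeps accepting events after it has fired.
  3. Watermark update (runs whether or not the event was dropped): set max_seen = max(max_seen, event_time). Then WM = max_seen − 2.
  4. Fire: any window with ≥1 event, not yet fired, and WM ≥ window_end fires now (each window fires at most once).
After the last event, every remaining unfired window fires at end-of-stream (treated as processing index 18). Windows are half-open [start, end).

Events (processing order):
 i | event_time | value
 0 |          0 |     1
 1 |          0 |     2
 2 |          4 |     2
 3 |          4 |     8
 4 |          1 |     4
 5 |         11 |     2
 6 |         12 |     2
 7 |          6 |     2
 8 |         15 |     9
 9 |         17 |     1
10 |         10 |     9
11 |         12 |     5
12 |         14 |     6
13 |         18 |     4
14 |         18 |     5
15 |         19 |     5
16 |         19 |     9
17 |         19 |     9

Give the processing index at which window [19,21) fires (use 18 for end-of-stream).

18

i=0 t=0 v=1: → [0,2); WM=-2
i=1 t=0 v=2: → [0,2); WM=-2
i=2 t=4 v=2: → [4,6),[3,5); WM=2; [0,2) fires=2
i=3 t=4 v=8: → [4,6),[3,5); WM=2
i=4 t=1 v=4: → [1,3),[0,2); WM=2
i=5 t=11 v=2: → [11,13),[10,12); WM=9; [1,3) fires=4 [3,5) fires=8 [4,6) fires=8
i=6 t=12 v=2: → [12,14),[11,13); WM=10
i=7 t=6 v=2: → [6,8),[5,7); WM=10; [5,7) fires=2 [6,8) fires=2
i=8 t=15 v=9: → [15,17),[14,16); WM=13; [10,12) fires=2 [11,13) fires=2
i=9 t=17 v=1: → [17,19),[16,18); WM=15; [12,14) fires=2
i=10 t=10 v=9: DROP (t<15-4); WM=15
i=11 t=12 v=5: → [12,14),[11,13); WM=15
i=12 t=14 v=6: → [14,16),[13,15); WM=15; [13,15) fires=6
i=13 t=18 v=4: → [18,20),[17,19); WM=16; [14,16) fires=9
i=14 t=18 v=5: → [18,20),[17,19); WM=16
i=15 t=19 v=5: → [19,21),[18,20); WM=17; [15,17) fires=9
i=16 t=19 v=9: → [19,21),[18,20); WM=17
i=17 t=19 v=9: → [19,21),[18,20); WM=17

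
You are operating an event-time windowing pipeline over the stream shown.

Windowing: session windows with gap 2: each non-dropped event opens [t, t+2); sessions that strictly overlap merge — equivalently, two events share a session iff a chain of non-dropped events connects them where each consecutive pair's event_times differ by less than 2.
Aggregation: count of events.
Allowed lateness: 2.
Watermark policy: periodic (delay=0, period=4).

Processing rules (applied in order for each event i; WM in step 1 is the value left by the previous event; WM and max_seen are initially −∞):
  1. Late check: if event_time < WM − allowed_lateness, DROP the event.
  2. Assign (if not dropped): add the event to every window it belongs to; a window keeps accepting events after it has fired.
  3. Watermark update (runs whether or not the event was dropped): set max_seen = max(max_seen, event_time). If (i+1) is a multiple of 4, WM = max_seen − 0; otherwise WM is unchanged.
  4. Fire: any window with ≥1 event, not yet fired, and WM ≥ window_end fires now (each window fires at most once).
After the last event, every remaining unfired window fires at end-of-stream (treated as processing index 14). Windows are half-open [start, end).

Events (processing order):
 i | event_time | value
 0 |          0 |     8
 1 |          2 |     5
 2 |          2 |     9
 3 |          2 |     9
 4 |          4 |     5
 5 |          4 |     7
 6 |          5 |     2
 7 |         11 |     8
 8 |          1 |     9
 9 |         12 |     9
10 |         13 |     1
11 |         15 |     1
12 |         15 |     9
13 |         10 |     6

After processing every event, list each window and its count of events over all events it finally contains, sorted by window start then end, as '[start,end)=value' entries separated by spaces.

i=0 t=0 v=8: → [0,2); WM=−∞
i=1 t=2 v=5: → [2,4); WM=−∞
i=2 t=2 v=9: → [2,4); WM=−∞
i=3 t=2 v=9: → [2,4); WM=2
i=4 t=4 v=5: → [4,6); WM=2
i=5 t=4 v=7: → [4,6); WM=2
i=6 t=5 v=2: → [4,7); WM=2
i=7 t=11 v=8: → [11,13); WM=11
i=8 t=1 v=9: DROP (t<11-2); WM=11
i=9 t=12 v=9: → [11,14); WM=11
i=10 t=13 v=1: → [11,15); WM=11
i=11 t=15 v=1: → [15,17); WM=15
i=12 t=15 v=9: → [15,17); WM=15
i=13 t=10 v=6: DROP (t<15-2); WM=15

[0,2)=1 [2,4)=3 [4,7)=3 [11,15)=3 [15,17)=2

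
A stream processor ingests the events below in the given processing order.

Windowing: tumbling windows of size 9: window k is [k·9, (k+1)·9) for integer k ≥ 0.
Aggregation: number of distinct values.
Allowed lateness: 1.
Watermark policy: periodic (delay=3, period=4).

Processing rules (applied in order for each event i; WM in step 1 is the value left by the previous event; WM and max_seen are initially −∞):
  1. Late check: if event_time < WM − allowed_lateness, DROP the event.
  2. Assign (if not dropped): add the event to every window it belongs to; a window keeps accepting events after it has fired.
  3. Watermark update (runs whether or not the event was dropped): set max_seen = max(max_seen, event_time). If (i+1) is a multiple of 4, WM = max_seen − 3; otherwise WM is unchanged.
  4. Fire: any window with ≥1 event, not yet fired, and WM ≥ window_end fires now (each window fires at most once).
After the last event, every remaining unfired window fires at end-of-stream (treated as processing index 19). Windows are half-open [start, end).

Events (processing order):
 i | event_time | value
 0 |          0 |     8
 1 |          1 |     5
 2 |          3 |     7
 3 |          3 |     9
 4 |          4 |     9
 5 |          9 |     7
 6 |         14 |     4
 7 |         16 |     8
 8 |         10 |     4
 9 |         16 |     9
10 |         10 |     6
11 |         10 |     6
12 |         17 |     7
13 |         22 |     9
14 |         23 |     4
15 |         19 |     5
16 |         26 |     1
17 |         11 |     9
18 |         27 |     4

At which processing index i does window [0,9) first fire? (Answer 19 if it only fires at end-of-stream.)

i=0 t=0 v=8: → [0,9); WM=−∞
i=1 t=1 v=5: → [0,9); WM=−∞
i=2 t=3 v=7: → [0,9); WM=−∞
i=3 t=3 v=9: → [0,9); WM=0
i=4 t=4 v=9: → [0,9); WM=0
i=5 t=9 v=7: → [9,18); WM=0
i=6 t=14 v=4: → [9,18); WM=0
i=7 t=16 v=8: → [9,18); WM=13; [0,9) fires=4
i=8 t=10 v=4: DROP (t<13-1); WM=13
i=9 t=16 v=9: → [9,18); WM=13
i=10 t=10 v=6: DROP (t<13-1); WM=13
i=11 t=10 v=6: DROP (t<13-1); WM=13
i=12 t=17 v=7: → [9,18); WM=13
i=13 t=22 v=9: → [18,27); WM=13
i=14 t=23 v=4: → [18,27); WM=13
i=15 t=19 v=5: → [18,27); WM=20; [9,18) fires=4
i=16 t=26 v=1: → [18,27); WM=20
i=17 t=11 v=9: DROP (t<20-1); WM=20
i=18 t=27 v=4: → [27,36); WM=20

7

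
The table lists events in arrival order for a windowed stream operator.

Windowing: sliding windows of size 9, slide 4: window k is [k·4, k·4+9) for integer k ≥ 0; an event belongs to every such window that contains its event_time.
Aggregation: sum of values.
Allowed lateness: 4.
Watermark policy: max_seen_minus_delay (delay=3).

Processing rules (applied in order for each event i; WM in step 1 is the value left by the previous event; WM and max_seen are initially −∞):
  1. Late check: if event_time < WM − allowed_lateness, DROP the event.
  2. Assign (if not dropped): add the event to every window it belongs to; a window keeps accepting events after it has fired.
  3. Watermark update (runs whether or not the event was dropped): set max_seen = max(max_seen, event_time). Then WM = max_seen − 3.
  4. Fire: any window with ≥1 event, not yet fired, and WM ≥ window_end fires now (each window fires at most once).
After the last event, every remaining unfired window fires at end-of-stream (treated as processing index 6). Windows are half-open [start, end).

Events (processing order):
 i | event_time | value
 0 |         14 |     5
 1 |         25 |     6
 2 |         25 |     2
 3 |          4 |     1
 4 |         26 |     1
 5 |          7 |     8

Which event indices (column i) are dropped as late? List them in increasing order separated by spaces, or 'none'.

i=0 t=14 v=5: → [12,21),[8,17); WM=11
i=1 t=25 v=6: → [24,33),[20,29); WM=22; [8,17) fires=5 [12,21) fires=5
i=2 t=25 v=2: → [24,33),[20,29); WM=22
i=3 t=4 v=1: DROP (t<22-4); WM=22
i=4 t=26 v=1: → [24,33),[20,29); WM=23
i=5 t=7 v=8: DROP (t<23-4); WM=23

3 5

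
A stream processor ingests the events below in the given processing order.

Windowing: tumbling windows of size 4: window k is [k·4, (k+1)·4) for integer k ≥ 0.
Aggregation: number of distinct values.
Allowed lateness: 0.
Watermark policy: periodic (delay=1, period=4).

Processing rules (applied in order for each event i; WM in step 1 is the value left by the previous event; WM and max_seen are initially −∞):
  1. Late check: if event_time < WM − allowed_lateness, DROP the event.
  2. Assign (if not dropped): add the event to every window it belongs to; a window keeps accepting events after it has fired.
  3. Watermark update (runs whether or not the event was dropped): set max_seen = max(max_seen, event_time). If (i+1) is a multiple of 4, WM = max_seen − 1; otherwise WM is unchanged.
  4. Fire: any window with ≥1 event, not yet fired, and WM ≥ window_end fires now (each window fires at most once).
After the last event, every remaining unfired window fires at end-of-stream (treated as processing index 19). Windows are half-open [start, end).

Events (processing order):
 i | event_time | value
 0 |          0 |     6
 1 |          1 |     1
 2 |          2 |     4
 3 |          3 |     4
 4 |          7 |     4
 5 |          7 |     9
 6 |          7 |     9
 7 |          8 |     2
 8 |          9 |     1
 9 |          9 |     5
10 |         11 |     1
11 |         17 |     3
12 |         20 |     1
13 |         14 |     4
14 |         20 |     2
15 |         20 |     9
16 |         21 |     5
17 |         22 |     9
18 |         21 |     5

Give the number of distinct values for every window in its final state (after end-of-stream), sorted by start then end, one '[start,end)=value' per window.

i=0 t=0 v=6: → [0,4); WM=−∞
i=1 t=1 v=1: → [0,4); WM=−∞
i=2 t=2 v=4: → [0,4); WM=−∞
i=3 t=3 v=4: → [0,4); WM=2
i=4 t=7 v=4: → [4,8); WM=2
i=5 t=7 v=9: → [4,8); WM=2
i=6 t=7 v=9: → [4,8); WM=2
i=7 t=8 v=2: → [8,12); WM=7; [0,4) fires=3
i=8 t=9 v=1: → [8,12); WM=7
i=9 t=9 v=5: → [8,12); WM=7
i=10 t=11 v=1: → [8,12); WM=7
i=11 t=17 v=3: → [16,20); WM=16; [4,8) fires=2 [8,12) fires=3
i=12 t=20 v=1: → [20,24); WM=16
i=13 t=14 v=4: DROP (t<16-0); WM=16
i=14 t=20 v=2: → [20,24); WM=16
i=15 t=20 v=9: → [20,24); WM=19
i=16 t=21 v=5: → [20,24); WM=19
i=17 t=22 v=9: → [20,24); WM=19
i=18 t=21 v=5: → [20,24); WM=19

[0,4)=3 [4,8)=2 [8,12)=3 [16,20)=1 [20,24)=4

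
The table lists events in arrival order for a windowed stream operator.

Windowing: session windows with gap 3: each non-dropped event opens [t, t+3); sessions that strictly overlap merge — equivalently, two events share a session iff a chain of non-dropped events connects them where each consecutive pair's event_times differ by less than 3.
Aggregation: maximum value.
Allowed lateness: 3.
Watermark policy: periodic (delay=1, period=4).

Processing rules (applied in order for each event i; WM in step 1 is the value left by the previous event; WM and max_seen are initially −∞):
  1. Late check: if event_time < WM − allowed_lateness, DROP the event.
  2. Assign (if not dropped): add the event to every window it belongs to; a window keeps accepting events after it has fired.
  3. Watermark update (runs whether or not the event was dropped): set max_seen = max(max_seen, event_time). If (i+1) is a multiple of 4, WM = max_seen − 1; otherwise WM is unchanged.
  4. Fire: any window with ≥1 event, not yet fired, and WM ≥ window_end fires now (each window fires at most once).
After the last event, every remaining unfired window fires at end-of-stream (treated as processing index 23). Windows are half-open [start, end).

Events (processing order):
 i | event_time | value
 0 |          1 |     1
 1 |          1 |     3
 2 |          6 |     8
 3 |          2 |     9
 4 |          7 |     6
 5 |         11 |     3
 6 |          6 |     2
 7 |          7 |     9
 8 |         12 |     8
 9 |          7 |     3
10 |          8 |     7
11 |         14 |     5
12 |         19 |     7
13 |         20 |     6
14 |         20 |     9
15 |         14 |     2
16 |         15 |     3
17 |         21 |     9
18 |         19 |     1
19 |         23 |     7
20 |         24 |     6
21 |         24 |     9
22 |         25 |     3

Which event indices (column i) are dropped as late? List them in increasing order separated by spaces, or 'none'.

16

i=0 t=1 v=1: → [1,4); WM=−∞
i=1 t=1 v=3: → [1,4); WM=−∞
i=2 t=6 v=8: → [6,9); WM=−∞
i=3 t=2 v=9: → [1,5); WM=5
i=4 t=7 v=6: → [6,10); WM=5
i=5 t=11 v=3: → [11,14); WM=5
i=6 t=6 v=2: → [6,10); WM=5
i=7 t=7 v=9: → [6,10); WM=10
i=8 t=12 v=8: → [11,15); WM=10
i=9 t=7 v=3: → [6,10); WM=10
i=10 t=8 v=7: → [6,11); WM=10
i=11 t=14 v=5: → [11,17); WM=13
i=12 t=19 v=7: → [19,22); WM=13
i=13 t=20 v=6: → [19,23); WM=13
i=14 t=20 v=9: → [19,23); WM=13
i=15 t=14 v=2: → [11,17); WM=19
i=16 t=15 v=3: DROP (t<19-3); WM=19
i=17 t=21 v=9: → [19,24); WM=19
i=18 t=19 v=1: → [19,24); WM=19
i=19 t=23 v=7: → [19,26); WM=22
i=20 t=24 v=6: → [19,27); WM=22
i=21 t=24 v=9: → [19,27); WM=22
i=22 t=25 v=3: → [19,28); WM=22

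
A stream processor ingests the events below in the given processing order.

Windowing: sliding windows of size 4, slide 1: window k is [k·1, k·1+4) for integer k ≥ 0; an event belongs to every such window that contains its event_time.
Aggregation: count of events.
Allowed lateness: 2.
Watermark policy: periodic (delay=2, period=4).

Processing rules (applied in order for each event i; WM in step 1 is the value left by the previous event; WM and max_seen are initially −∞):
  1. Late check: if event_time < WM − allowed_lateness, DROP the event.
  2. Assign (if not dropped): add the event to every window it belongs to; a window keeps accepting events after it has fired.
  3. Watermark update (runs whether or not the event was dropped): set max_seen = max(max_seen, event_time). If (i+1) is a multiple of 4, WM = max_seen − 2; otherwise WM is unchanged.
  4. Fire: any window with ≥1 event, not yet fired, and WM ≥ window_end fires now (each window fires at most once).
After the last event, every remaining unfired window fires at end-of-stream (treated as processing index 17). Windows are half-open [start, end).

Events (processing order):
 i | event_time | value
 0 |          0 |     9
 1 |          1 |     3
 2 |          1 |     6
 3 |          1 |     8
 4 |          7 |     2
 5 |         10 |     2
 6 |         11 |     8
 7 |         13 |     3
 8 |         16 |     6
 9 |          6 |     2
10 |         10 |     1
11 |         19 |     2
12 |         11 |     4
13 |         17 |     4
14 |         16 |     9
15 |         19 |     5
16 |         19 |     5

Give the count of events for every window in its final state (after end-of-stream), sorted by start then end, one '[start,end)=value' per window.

i=0 t=0 v=9: → [0,4); WM=−∞
i=1 t=1 v=3: → [1,5),[0,4); WM=−∞
i=2 t=1 v=6: → [1,5),[0,4); WM=−∞
i=3 t=1 v=8: → [1,5),[0,4); WM=-1
i=4 t=7 v=2: → [7,11),[6,10),[5,9),[4,8); WM=-1
i=5 t=10 v=2: → [10,14),[9,13),[8,12),[7,11); WM=-1
i=6 t=11 v=8: → [11,15),[10,14),[9,13),[8,12); WM=-1
i=7 t=13 v=3: → [13,17),[12,16),[11,15),[10,14); WM=11; [0,4) fires=4 [1,5) fires=3 [4,8) fires=1 [5,9) fires=1 [6,10) fires=1 [7,11) fires=2
i=8 t=16 v=6: → [16,20),[15,19),[14,18),[13,17); WM=11
i=9 t=6 v=2: DROP (t<11-2); WM=11
i=10 t=10 v=1: → [10,14),[9,13),[8,12),[7,11); WM=11
i=11 t=19 v=2: → [19,23),[18,22),[17,21),[16,20); WM=17; [8,12) fires=3 [9,13) fires=3 [10,14) fires=4 [11,15) fires=2 [12,16) fires=1 [13,17) fires=2
i=12 t=11 v=4: DROP (t<17-2); WM=17
i=13 t=17 v=4: → [17,21),[16,20),[15,19),[14,18); WM=17
i=14 t=16 v=9: → [16,20),[15,19),[14,18),[13,17); WM=17
i=15 t=19 v=5: → [19,23),[18,22),[17,21),[16,20); WM=17
i=16 t=19 v=5: → [19,23),[18,22),[17,21),[16,20); WM=17

[0,4)=4 [1,5)=3 [4,8)=1 [5,9)=1 [6,10)=1 [7,11)=3 [8,12)=3 [9,13)=3 [10,14)=4 [11,15)=2 [12,16)=1 [13,17)=3 [14,18)=3 [15,19)=3 [16,20)=6 [17,21)=4 [18,22)=3 [19,23)=3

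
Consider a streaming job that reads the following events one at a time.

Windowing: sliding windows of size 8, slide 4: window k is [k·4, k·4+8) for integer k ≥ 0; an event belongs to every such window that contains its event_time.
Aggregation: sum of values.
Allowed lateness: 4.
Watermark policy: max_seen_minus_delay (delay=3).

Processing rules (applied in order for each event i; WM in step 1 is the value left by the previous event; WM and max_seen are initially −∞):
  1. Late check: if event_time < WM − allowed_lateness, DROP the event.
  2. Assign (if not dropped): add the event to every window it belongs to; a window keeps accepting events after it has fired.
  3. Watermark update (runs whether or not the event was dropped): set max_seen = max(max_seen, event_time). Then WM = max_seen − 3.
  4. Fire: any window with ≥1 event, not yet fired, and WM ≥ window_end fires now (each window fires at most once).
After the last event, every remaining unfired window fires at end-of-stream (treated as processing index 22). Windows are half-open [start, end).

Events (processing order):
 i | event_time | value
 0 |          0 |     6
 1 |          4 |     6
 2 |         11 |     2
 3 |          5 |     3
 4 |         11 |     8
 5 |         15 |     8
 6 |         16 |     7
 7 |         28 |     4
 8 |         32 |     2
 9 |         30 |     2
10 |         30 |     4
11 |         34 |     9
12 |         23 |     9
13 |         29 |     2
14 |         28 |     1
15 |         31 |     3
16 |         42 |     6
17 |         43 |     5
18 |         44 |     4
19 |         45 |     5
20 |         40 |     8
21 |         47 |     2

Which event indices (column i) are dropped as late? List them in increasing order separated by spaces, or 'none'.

12

i=0 t=0 v=6: → [0,8); WM=-3
i=1 t=4 v=6: → [4,12),[0,8); WM=1
i=2 t=11 v=2: → [8,16),[4,12); WM=8; [0,8) fires=12
i=3 t=5 v=3: → [4,12),[0,8); WM=8
i=4 t=11 v=8: → [8,16),[4,12); WM=8
i=5 t=15 v=8: → [12,20),[8,16); WM=12; [4,12) fires=19
i=6 t=16 v=7: → [16,24),[12,20); WM=13
i=7 t=28 v=4: → [28,36),[24,32); WM=25; [8,16) fires=18 [12,20) fires=15 [16,24) fires=7
i=8 t=32 v=2: → [32,40),[28,36); WM=29
i=9 t=30 v=2: → [28,36),[24,32); WM=29
i=10 t=30 v=4: → [28,36),[24,32); WM=29
i=11 t=34 v=9: → [32,40),[28,36); WM=31
i=12 t=23 v=9: DROP (t<31-4); WM=31
i=13 t=29 v=2: → [28,36),[24,32); WM=31
i=14 t=28 v=1: → [28,36),[24,32); WM=31
i=15 t=31 v=3: → [28,36),[24,32); WM=31
i=16 t=42 v=6: → [40,48),[36,44); WM=39; [24,32) fires=16 [28,36) fires=27
i=17 t=43 v=5: → [40,48),[36,44); WM=40; [32,40) fires=11
i=18 t=44 v=4: → [44,52),[40,48); WM=41
i=19 t=45 v=5: → [44,52),[40,48); WM=42
i=20 t=40 v=8: → [40,48),[36,44); WM=42
i=21 t=47 v=2: → [44,52),[40,48); WM=44; [36,44) fires=19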